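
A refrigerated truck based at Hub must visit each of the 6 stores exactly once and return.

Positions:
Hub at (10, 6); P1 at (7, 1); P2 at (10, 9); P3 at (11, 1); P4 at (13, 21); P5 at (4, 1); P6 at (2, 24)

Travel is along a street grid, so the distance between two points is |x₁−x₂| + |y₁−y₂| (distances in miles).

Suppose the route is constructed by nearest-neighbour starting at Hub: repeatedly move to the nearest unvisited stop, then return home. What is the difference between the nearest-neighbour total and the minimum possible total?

From Hub: P2=3, P3=6, P1=8, P5=11, P4=18, P6=26 → choose P2 (3).
From P2: P3=9, P1=11, P5=14, P4=15, P6=23 → choose P3 (9).
From P3: P1=4, P5=7, P4=22, P6=32 → choose P1 (4).
From P1: P5=3, P4=26, P6=28 → choose P5 (3).
From P5: P6=25, P4=29 → choose P6 (25).
From P6: P4=14 → choose P4 (14).
NN route Hub → P2 → P3 → P1 → P5 → P6 → P4 → Hub costs 76.
Optimal: Hub → P2 → P4 → P6 → P5 → P1 → P3 → Hub costs 70 (by enumerating all 360 distinct tours).
Excess = 76 − 70 = 6.

6 miles longer than the optimal tour.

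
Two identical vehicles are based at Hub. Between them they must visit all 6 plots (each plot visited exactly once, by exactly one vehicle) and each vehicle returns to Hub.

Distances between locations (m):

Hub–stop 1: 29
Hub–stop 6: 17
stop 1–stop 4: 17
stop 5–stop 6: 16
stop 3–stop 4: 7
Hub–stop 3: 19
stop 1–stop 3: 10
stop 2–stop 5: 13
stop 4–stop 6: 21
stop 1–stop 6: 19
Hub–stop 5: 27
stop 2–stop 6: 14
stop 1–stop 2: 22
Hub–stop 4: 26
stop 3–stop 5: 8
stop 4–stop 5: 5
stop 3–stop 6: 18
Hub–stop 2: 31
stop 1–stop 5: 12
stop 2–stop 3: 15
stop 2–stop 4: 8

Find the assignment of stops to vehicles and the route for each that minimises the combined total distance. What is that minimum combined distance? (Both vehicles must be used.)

Minimum combined distance: 119 m.

Check every non-empty split of the stops between the two vehicles; for each half take its own optimal tour:
  {stop 1} + {stop 2, stop 3, stop 4, stop 5, stop 6}: 58 + 71 = 129
  {stop 2} + {stop 1, stop 3, stop 4, stop 5, stop 6}: 62 + 79 = 141
  {stop 1, stop 2} + {stop 3, stop 4, stop 5, stop 6}: 82 + 64 = 146
  {stop 3} + {stop 1, stop 2, stop 4, stop 5, stop 6}: 38 + 85 = 123
  {stop 1, stop 3} + {stop 2, stop 4, stop 5, stop 6}: 58 + 71 = 129
  {stop 2, stop 3} + {stop 1, stop 4, stop 5, stop 6}: 65 + 79 = 144
  … (31 splits in total)
  {stop 1, stop 2, stop 3, stop 4, stop 5} + {stop 6}: 85 + 34 = 119  ← best
Best: vehicle 1 Hub → stop 2 → stop 4 → stop 5 → stop 1 → stop 3 → Hub = 85; vehicle 2 Hub → stop 6 → Hub = 34; combined 119.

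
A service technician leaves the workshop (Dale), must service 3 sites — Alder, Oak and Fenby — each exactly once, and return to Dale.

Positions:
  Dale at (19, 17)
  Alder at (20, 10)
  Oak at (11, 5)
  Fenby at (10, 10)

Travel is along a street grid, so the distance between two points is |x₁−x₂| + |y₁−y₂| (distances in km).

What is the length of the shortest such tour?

Shortest round trip = 44 km.

Dale → Alder → Oak → Fenby → Dale: 8+14+6+16 = 44
Dale → Alder → Fenby → Oak → Dale: 8+10+6+20 = 44
Dale → Oak → Alder → Fenby → Dale: 20+14+10+16 = 60
The minimum is 44.
One optimal route: Dale → Alder → Oak → Fenby → Dale (or its reverse).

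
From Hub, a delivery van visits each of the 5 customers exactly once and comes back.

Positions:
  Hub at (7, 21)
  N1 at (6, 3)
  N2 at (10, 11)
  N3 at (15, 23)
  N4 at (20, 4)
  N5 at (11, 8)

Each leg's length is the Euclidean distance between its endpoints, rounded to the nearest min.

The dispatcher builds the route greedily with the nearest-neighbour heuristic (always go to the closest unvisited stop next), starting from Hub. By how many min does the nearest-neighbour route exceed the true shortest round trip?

From Hub: N3=8, N2=10, N5=14, N1=18, N4=21 → choose N3 (8).
From N3: N2=13, N5=16, N4=20, N1=22 → choose N2 (13).
From N2: N5=3, N1=9, N4=12 → choose N5 (3).
From N5: N1=7, N4=10 → choose N1 (7).
From N1: N4=14 → choose N4 (14).
NN route Hub → N3 → N2 → N5 → N1 → N4 → Hub costs 66.
Optimal: Hub → N2 → N5 → N1 → N4 → N3 → Hub costs 62 (by enumerating all 60 distinct tours).
Excess = 66 − 62 = 4.

4 min longer than the optimal tour.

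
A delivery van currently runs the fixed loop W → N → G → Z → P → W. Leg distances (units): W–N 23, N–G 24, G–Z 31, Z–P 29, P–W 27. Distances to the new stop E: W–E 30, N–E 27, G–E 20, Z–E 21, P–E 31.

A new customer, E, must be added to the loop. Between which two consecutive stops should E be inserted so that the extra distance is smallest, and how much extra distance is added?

Insertion cost between consecutive stops i–j is d(i,E) + d(E,j) − d(i,j):
  between W and N: 30 + 27 − 23 = 34
  between N and G: 27 + 20 − 24 = 23
  between G and Z: 20 + 21 − 31 = 10
  between Z and P: 21 + 31 − 29 = 23
  between P and W: 31 + 30 − 27 = 34
Cheapest insertion is between G and Z, adding 10.
New total = 134 + 10 = 144.

+10 — insert E between G and Z.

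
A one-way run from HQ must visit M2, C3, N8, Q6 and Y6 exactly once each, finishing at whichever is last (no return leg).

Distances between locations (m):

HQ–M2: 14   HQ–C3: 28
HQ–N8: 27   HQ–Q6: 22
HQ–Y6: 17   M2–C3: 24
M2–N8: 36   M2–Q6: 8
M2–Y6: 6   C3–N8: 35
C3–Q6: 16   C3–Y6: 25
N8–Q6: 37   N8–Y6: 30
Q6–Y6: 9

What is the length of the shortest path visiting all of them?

There are 5! = 120 possible orderings.
HQ→M2→C3→N8→Q6→Y6: 14+24+35+37+9 = 119
HQ→M2→C3→N8→Y6→Q6: 14+24+35+30+9 = 112
HQ→M2→C3→Q6→N8→Y6: 14+24+16+37+30 = 121
HQ→M2→C3→Q6→Y6→N8: 14+24+16+9+30 = 93
HQ→M2→C3→Y6→N8→Q6: 14+24+25+30+37 = 130
HQ→M2→C3→Y6→Q6→N8: 14+24+25+9+37 = 109
HQ→M2→N8→C3→Q6→Y6: 14+36+35+16+9 = 110
HQ→M2→N8→C3→Y6→Q6: 14+36+35+25+9 = 119
HQ→M2→N8→Q6→C3→Y6: 14+36+37+16+25 = 128
HQ→M2→N8→Q6→Y6→C3: 14+36+37+9+25 = 121
HQ→M2→N8→Y6→C3→Q6: 14+36+30+25+16 = 121
HQ→M2→N8→Y6→Q6→C3: 14+36+30+9+16 = 105
HQ→M2→Q6→C3→N8→Y6: 14+8+16+35+30 = 103
HQ→M2→Q6→C3→Y6→N8: 14+8+16+25+30 = 93
… (106 more)
HQ→M2→Y6→Q6→C3→N8: 14+6+9+16+35 = 80  ← best
The minimum is 80.
One shortest path: HQ → M2 → Y6 → Q6 → C3 → N8.

Minimum one-way distance = 80 m.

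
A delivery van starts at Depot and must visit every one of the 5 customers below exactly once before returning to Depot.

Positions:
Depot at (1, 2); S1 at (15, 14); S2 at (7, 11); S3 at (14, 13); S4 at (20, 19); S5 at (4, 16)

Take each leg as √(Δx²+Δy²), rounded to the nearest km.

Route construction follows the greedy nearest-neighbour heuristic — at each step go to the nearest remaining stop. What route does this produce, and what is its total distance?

Depot → [S2:11 / S5:14 / S3:17 / S1:18 / S4:25] → S2 (11)
S2 → [S5:6 / S3:7 / S1:9 / S4:15] → S5 (6)
S5 → [S3:10 / S1:11 / S4:16] → S3 (10)
S3 → [S1:1 / S4:8] → S1 (1)
S1 → [S4:7] → S4 (7)
Return S4→Depot: 25.
Total = 11 + 6 + 10 + 1 + 7 + 25 = 60.

Nearest-neighbour total = 60 km; route Depot → S2 → S5 → S3 → S1 → S4 → Depot.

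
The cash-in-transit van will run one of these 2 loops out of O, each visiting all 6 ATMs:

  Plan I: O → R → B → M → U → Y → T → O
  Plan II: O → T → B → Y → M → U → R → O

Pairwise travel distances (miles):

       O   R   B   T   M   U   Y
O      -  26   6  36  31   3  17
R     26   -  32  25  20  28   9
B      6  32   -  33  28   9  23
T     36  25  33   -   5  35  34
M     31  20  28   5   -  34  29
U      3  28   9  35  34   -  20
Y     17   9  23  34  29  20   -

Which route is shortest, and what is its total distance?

Plan I: 26 + 32 + 28 + 34 + 20 + 34 + 36 = 210
Plan II: 36 + 33 + 23 + 29 + 34 + 28 + 26 = 209

Shortest is Plan II, total 209 miles.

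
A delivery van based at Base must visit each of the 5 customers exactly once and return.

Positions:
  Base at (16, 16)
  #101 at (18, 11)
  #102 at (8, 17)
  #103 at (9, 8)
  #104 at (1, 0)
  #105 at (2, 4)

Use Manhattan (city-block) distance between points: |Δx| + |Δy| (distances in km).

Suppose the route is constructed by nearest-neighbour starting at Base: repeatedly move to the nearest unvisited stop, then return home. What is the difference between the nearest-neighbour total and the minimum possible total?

From Base: #101=7, #102=9, #103=15, #105=26, #104=31 → choose #101 (7).
From #101: #103=12, #102=16, #105=23, #104=28 → choose #103 (12).
From #103: #102=10, #105=11, #104=16 → choose #102 (10).
From #102: #105=19, #104=24 → choose #105 (19).
From #105: #104=5 → choose #104 (5).
NN route Base → #101 → #103 → #102 → #105 → #104 → Base costs 84.
Optimal: Base → #101 → #103 → #104 → #105 → #102 → Base costs 68 (by enumerating all 60 distinct tours).
Excess = 84 − 68 = 16.

The nearest-neighbour route is 16 km longer than optimal.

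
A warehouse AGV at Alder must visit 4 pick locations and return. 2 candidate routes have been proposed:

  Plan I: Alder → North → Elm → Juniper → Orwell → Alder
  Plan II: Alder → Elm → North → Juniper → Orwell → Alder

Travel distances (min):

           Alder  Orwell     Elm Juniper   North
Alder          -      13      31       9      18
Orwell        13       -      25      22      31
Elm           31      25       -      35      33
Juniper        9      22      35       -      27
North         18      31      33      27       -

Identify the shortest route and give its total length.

Plan I: 18 + 33 + 35 + 22 + 13 = 121
Plan II: 31 + 33 + 27 + 22 + 13 = 126

121 min — Plan I is the shortest.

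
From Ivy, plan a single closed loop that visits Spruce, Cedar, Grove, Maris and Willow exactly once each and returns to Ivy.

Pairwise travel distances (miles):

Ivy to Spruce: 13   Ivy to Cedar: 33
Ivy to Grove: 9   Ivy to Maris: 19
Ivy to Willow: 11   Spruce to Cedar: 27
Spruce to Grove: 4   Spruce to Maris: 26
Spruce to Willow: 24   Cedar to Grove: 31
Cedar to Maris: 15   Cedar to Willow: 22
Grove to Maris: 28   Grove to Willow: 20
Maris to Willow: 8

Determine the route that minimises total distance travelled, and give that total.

Minimum total distance: 74 miles.

Ivy→Spruce→Cedar→Grove→Maris→Willow→Ivy: 13+27+31+28+8+11 = 118
Ivy→Spruce→Cedar→Grove→Willow→Maris→Ivy: 13+27+31+20+8+19 = 118
Ivy→Spruce→Cedar→Maris→Grove→Willow→Ivy: 13+27+15+28+20+11 = 114
Ivy→Spruce→Cedar→Maris→Willow→Grove→Ivy: 13+27+15+8+20+9 = 92
Ivy→Spruce→Cedar→Willow→Grove→Maris→Ivy: 13+27+22+20+28+19 = 129
Ivy→Spruce→Cedar→Willow→Maris→Grove→Ivy: 13+27+22+8+28+9 = 107
Ivy→Spruce→Grove→Cedar→Maris→Willow→Ivy: 13+4+31+15+8+11 = 82
Ivy→Spruce→Grove→Cedar→Willow→Maris→Ivy: 13+4+31+22+8+19 = 97
Ivy→Spruce→Grove→Maris→Cedar→Willow→Ivy: 13+4+28+15+22+11 = 93
Ivy→Spruce→Grove→Maris→Willow→Cedar→Ivy: 13+4+28+8+22+33 = 108
Ivy→Spruce→Grove→Willow→Cedar→Maris→Ivy: 13+4+20+22+15+19 = 93
Ivy→Spruce→Grove→Willow→Maris→Cedar→Ivy: 13+4+20+8+15+33 = 93
Ivy→Spruce→Maris→Cedar→Grove→Willow→Ivy: 13+26+15+31+20+11 = 116
Ivy→Spruce→Maris→Cedar→Willow→Grove→Ivy: 13+26+15+22+20+9 = 105
… (46 more)
Ivy→Grove→Spruce→Cedar→Maris→Willow→Ivy: 9+4+27+15+8+11 = 74  ← best
The minimum is 74.
One optimal route: Ivy → Grove → Spruce → Cedar → Maris → Willow → Ivy (or its reverse).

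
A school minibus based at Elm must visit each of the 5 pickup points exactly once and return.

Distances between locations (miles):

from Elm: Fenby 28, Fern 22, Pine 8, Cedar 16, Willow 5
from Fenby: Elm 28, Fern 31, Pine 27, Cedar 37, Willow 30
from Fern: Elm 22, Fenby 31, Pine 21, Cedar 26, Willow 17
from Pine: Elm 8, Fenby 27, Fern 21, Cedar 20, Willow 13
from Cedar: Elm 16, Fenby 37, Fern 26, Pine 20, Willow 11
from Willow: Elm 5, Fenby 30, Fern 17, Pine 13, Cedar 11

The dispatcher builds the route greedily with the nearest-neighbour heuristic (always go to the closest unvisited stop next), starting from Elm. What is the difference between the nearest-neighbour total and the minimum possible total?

The nearest-neighbour route is 8 miles longer than optimal.

From Elm: Willow=5, Pine=8, Cedar=16, Fern=22, Fenby=28 → choose Willow (5).
From Willow: Cedar=11, Pine=13, Fern=17, Fenby=30 → choose Cedar (11).
From Cedar: Pine=20, Fern=26, Fenby=37 → choose Pine (20).
From Pine: Fern=21, Fenby=27 → choose Fern (21).
From Fern: Fenby=31 → choose Fenby (31).
NN route Elm → Willow → Cedar → Pine → Fern → Fenby → Elm costs 116.
Optimal: Elm → Pine → Fenby → Fern → Cedar → Willow → Elm costs 108 (by enumerating all 60 distinct tours).
Excess = 116 − 108 = 8.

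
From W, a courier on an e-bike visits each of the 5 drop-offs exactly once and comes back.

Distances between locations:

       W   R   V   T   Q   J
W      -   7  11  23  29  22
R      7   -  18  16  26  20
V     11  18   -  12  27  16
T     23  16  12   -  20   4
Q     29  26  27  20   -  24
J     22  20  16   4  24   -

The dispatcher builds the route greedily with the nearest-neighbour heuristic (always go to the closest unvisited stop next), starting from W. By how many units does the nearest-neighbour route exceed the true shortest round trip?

15 longer than the optimal tour.

From W: R=7, V=11, J=22, T=23, Q=29 → choose R (7).
From R: T=16, V=18, J=20, Q=26 → choose T (16).
From T: J=4, V=12, Q=20 → choose J (4).
From J: V=16, Q=24 → choose V (16).
From V: Q=27 → choose Q (27).
NN route W → R → T → J → V → Q → W costs 99.
Optimal: W → R → Q → T → J → V → W costs 84 (by enumerating all 60 distinct tours).
Excess = 99 − 84 = 15.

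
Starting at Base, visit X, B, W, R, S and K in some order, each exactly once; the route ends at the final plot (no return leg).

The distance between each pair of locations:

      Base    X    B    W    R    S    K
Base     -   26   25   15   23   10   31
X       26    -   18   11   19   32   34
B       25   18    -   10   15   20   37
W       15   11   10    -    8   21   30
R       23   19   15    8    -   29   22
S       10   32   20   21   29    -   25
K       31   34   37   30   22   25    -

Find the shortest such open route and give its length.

89 — the minimum one-way total.

There are 6! = 720 possible orderings.
Base→X→B→W→R→S→K: 26+18+10+8+29+25 = 116
Base→X→B→W→R→K→S: 26+18+10+8+22+25 = 109
Base→X→B→W→S→R→K: 26+18+10+21+29+22 = 126
Base→X→B→W→S→K→R: 26+18+10+21+25+22 = 122
Base→X→B→W→K→R→S: 26+18+10+30+22+29 = 135
Base→X→B→W→K→S→R: 26+18+10+30+25+29 = 138
Base→X→B→R→W→S→K: 26+18+15+8+21+25 = 113
Base→X→B→R→W→K→S: 26+18+15+8+30+25 = 122
… (712 more)
Base→S→B→X→W→R→K: 10+20+18+11+8+22 = 89  ← best
The minimum is 89.
One shortest path: Base → S → B → X → W → R → K.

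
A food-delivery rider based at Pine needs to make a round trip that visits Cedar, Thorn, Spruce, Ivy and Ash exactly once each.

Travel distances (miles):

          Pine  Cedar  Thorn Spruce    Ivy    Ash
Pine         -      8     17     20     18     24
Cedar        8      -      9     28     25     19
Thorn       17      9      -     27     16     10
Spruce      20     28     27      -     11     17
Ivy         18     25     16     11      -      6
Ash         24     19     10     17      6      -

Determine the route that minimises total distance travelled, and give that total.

Pine → Cedar → Thorn → Spruce → Ivy → Ash → Pine: 8+9+27+11+6+24 = 85
Pine → Cedar → Thorn → Spruce → Ash → Ivy → Pine: 8+9+27+17+6+18 = 85
Pine → Cedar → Thorn → Ivy → Spruce → Ash → Pine: 8+9+16+11+17+24 = 85
Pine → Cedar → Thorn → Ivy → Ash → Spruce → Pine: 8+9+16+6+17+20 = 76
Pine → Cedar → Thorn → Ash → Spruce → Ivy → Pine: 8+9+10+17+11+18 = 73
Pine → Cedar → Thorn → Ash → Ivy → Spruce → Pine: 8+9+10+6+11+20 = 64
Pine → Cedar → Spruce → Thorn → Ivy → Ash → Pine: 8+28+27+16+6+24 = 109
Pine → Cedar → Spruce → Thorn → Ash → Ivy → Pine: 8+28+27+10+6+18 = 97
Pine → Cedar → Spruce → Ivy → Thorn → Ash → Pine: 8+28+11+16+10+24 = 97
Pine → Cedar → Spruce → Ivy → Ash → Thorn → Pine: 8+28+11+6+10+17 = 80
Pine → Cedar → Spruce → Ash → Thorn → Ivy → Pine: 8+28+17+10+16+18 = 97
Pine → Cedar → Spruce → Ash → Ivy → Thorn → Pine: 8+28+17+6+16+17 = 92
Pine → Cedar → Ivy → Thorn → Spruce → Ash → Pine: 8+25+16+27+17+24 = 117
Pine → Cedar → Ivy → Thorn → Ash → Spruce → Pine: 8+25+16+10+17+20 = 96
… (46 more)
The minimum is 64.
One optimal route: Pine → Cedar → Thorn → Ash → Ivy → Spruce → Pine (or its reverse).

64 miles — the shortest possible round trip.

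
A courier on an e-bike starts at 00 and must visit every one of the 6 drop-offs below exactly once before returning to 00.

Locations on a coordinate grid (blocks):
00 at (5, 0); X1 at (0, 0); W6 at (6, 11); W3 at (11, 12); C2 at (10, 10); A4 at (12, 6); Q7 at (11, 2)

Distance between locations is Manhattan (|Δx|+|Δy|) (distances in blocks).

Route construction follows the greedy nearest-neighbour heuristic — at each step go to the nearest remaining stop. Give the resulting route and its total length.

50 blocks along 00 → X1 → Q7 → A4 → C2 → W3 → W6 → 00.

From 00: distances to unvisited — X1=5, Q7=8, W6=12, A4=13, C2=15, W3=18. Nearest is X1 (5).
From X1: distances to unvisited — Q7=13, W6=17, A4=18, C2=20, W3=23. Nearest is Q7 (13).
From Q7: distances to unvisited — A4=5, C2=9, W3=10, W6=14. Nearest is A4 (5).
From A4: distances to unvisited — C2=6, W3=7, W6=11. Nearest is C2 (6).
From C2: distances to unvisited — W3=3, W6=5. Nearest is W3 (3).
From W3: distances to unvisited — W6=6. Nearest is W6 (6).
Return W6→00: 12.
Total = 5 + 13 + 5 + 6 + 3 + 6 + 12 = 50.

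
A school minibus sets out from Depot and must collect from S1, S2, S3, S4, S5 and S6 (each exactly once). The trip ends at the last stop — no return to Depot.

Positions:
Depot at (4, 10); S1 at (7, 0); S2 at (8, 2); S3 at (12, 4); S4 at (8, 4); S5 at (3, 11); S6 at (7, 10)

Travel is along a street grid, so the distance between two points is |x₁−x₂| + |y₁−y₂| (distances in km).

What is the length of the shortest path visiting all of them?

There are 6! = 720 possible orderings.
Depot → S1 → S2 → S3 → S4 → S5 → S6: 13+3+6+4+12+5 = 43
Depot → S1 → S2 → S3 → S4 → S6 → S5: 13+3+6+4+7+5 = 38
Depot → S1 → S2 → S3 → S5 → S4 → S6: 13+3+6+16+12+7 = 57
Depot → S1 → S2 → S3 → S5 → S6 → S4: 13+3+6+16+5+7 = 50
Depot → S1 → S2 → S3 → S6 → S4 → S5: 13+3+6+11+7+12 = 52
Depot → S1 → S2 → S3 → S6 → S5 → S4: 13+3+6+11+5+12 = 50
Depot → S1 → S2 → S4 → S3 → S5 → S6: 13+3+2+4+16+5 = 43
Depot → S1 → S2 → S4 → S3 → S6 → S5: 13+3+2+4+11+5 = 38
… (712 more)
Depot → S5 → S6 → S1 → S2 → S4 → S3: 2+5+10+3+2+4 = 26  ← best
The minimum is 26.
One shortest path: Depot → S5 → S6 → S1 → S2 → S4 → S3.

26 km — the minimum one-way total.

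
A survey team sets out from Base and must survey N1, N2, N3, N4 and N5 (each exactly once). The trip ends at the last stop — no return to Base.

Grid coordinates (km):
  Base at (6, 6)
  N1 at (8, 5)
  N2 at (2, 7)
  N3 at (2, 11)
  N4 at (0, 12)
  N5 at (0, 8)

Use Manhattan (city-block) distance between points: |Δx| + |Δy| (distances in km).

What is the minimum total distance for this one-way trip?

There are 5! = 120 possible orderings.
Base - N1 - N2 - N3 - N4 - N5: 3+8+4+3+4 = 22
Base - N1 - N2 - N3 - N5 - N4: 3+8+4+5+4 = 24
Base - N1 - N2 - N4 - N3 - N5: 3+8+7+3+5 = 26
Base - N1 - N2 - N4 - N5 - N3: 3+8+7+4+5 = 27
Base - N1 - N2 - N5 - N3 - N4: 3+8+3+5+3 = 22
Base - N1 - N2 - N5 - N4 - N3: 3+8+3+4+3 = 21
Base - N1 - N3 - N2 - N4 - N5: 3+12+4+7+4 = 30
Base - N1 - N3 - N2 - N5 - N4: 3+12+4+3+4 = 26
Base - N1 - N3 - N4 - N2 - N5: 3+12+3+7+3 = 28
Base - N1 - N3 - N4 - N5 - N2: 3+12+3+4+3 = 25
Base - N1 - N3 - N5 - N2 - N4: 3+12+5+3+7 = 30
Base - N1 - N3 - N5 - N4 - N2: 3+12+5+4+7 = 31
Base - N1 - N4 - N2 - N3 - N5: 3+15+7+4+5 = 34
Base - N1 - N4 - N2 - N5 - N3: 3+15+7+3+5 = 33
… (106 more)
The minimum is 21.
One shortest path: Base → N1 → N2 → N5 → N4 → N3.

Minimum one-way distance = 21 km.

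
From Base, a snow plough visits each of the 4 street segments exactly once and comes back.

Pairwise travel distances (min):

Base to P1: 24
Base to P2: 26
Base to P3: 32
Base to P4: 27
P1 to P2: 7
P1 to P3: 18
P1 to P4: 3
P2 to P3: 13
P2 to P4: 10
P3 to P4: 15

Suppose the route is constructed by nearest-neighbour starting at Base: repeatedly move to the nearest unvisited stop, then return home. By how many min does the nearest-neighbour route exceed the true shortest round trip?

The nearest-neighbour route is 1 min longer than optimal.

From Base: P1=24, P2=26, P4=27, P3=32 → choose P1 (24).
From P1: P4=3, P2=7, P3=18 → choose P4 (3).
From P4: P2=10, P3=15 → choose P2 (10).
From P2: P3=13 → choose P3 (13).
NN route Base → P1 → P4 → P2 → P3 → Base costs 82.
Optimal: Base → P1 → P4 → P3 → P2 → Base costs 81 (by enumerating all 12 distinct tours).
Excess = 82 − 81 = 1.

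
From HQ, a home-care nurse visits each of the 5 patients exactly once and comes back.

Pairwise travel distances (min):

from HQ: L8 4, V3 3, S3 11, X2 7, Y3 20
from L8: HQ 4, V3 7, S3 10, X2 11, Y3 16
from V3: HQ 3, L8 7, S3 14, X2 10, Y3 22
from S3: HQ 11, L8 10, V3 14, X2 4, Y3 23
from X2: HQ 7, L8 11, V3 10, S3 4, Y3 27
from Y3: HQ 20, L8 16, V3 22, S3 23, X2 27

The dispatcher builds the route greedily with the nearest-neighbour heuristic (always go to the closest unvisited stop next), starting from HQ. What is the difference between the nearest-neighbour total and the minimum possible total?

HQ: V3=3, L8=4, X2=7, S3=11, Y3=20 ⇒ V3
V3: L8=7, X2=10, S3=14, Y3=22 ⇒ L8
L8: S3=10, X2=11, Y3=16 ⇒ S3
S3: X2=4, Y3=23 ⇒ X2
X2: Y3=27 ⇒ Y3
NN route HQ → V3 → L8 → S3 → X2 → Y3 → HQ costs 71.
Optimal: HQ → L8 → Y3 → S3 → X2 → V3 → HQ costs 60 (by enumerating all 60 distinct tours).
Excess = 71 − 60 = 11.

11 min longer than the optimal tour.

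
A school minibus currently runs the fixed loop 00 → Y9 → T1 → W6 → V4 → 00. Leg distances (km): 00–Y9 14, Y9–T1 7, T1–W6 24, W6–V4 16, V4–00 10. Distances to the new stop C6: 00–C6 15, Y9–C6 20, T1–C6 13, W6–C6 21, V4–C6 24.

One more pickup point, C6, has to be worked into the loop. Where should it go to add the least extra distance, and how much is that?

Minimum extra distance: 10 km, inserting C6 between T1 and W6.

Insertion cost between consecutive stops i–j is d(i,C6) + d(C6,j) − d(i,j):
  between 00 and Y9: 15 + 20 − 14 = 21
  between Y9 and T1: 20 + 13 − 7 = 26
  between T1 and W6: 13 + 21 − 24 = 10
  between W6 and V4: 21 + 24 − 16 = 29
  between V4 and 00: 24 + 15 − 10 = 29
Cheapest insertion is between T1 and W6, adding 10.
New total = 71 + 10 = 81.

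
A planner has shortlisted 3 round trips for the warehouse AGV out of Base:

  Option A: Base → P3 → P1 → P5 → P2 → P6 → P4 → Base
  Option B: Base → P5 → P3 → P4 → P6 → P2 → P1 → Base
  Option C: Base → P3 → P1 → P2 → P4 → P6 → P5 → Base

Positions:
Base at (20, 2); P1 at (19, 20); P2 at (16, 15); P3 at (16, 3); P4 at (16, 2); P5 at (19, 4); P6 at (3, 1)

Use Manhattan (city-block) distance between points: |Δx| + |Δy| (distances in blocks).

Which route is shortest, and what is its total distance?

76 blocks — Option B is the shortest.

Option A: 5 + 20 + 16 + 14 + 27 + 14 + 4 = 100
Option B: 3 + 4 + 1 + 14 + 27 + 8 + 19 = 76
Option C: 5 + 20 + 8 + 13 + 14 + 19 + 3 = 82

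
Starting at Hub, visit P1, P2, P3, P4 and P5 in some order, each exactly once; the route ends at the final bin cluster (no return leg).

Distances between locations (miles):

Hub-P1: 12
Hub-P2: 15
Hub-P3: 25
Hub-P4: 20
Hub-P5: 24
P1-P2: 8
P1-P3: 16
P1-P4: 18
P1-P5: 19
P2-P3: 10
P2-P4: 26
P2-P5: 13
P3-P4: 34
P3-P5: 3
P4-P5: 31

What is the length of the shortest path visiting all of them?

There are 5! = 120 possible orderings.
Hub → P1 → P2 → P3 → P4 → P5: 12+8+10+34+31 = 95
Hub → P1 → P2 → P3 → P5 → P4: 12+8+10+3+31 = 64
Hub → P1 → P2 → P4 → P3 → P5: 12+8+26+34+3 = 83
Hub → P1 → P2 → P4 → P5 → P3: 12+8+26+31+3 = 80
Hub → P1 → P2 → P5 → P3 → P4: 12+8+13+3+34 = 70
Hub → P1 → P2 → P5 → P4 → P3: 12+8+13+31+34 = 98
Hub → P1 → P3 → P2 → P4 → P5: 12+16+10+26+31 = 95
Hub → P1 → P3 → P2 → P5 → P4: 12+16+10+13+31 = 82
Hub → P1 → P3 → P4 → P2 → P5: 12+16+34+26+13 = 101
Hub → P1 → P3 → P4 → P5 → P2: 12+16+34+31+13 = 106
Hub → P1 → P3 → P5 → P2 → P4: 12+16+3+13+26 = 70
Hub → P1 → P3 → P5 → P4 → P2: 12+16+3+31+26 = 88
Hub → P1 → P4 → P2 → P3 → P5: 12+18+26+10+3 = 69
Hub → P1 → P4 → P2 → P5 → P3: 12+18+26+13+3 = 72
… (106 more)
Hub → P4 → P1 → P2 → P3 → P5: 20+18+8+10+3 = 59  ← best
The minimum is 59.
One shortest path: Hub → P4 → P1 → P2 → P3 → P5.

Minimum one-way distance = 59 miles.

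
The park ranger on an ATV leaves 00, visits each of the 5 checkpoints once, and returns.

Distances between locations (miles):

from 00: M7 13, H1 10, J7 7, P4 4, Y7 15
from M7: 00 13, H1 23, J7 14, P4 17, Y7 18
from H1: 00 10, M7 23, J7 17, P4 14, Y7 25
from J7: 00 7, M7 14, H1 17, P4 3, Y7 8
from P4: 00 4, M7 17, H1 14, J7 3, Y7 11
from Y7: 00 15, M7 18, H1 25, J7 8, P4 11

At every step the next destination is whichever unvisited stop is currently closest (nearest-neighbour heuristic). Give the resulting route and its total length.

Nearest-neighbour total = 66 miles; route 00 → P4 → J7 → Y7 → M7 → H1 → 00.

At 00 the remaining stops are P4 4, J7 7, H1 10, M7 13, Y7 15; go to P4.
At P4 the remaining stops are J7 3, Y7 11, H1 14, M7 17; go to J7.
At J7 the remaining stops are Y7 8, M7 14, H1 17; go to Y7.
At Y7 the remaining stops are M7 18, H1 25; go to M7.
At M7 the remaining stops are H1 23; go to H1.
Return H1→00: 10.
Total = 4 + 3 + 8 + 18 + 23 + 10 = 66.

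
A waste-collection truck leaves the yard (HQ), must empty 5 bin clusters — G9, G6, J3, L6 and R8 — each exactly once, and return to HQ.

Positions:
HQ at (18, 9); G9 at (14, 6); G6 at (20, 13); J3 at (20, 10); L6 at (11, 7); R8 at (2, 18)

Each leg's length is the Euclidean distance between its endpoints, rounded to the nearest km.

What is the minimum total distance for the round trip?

Shortest round trip = 46 km.

HQ→G9→G6→J3→L6→R8→HQ: 5+9+3+9+14+18 = 58
HQ→G9→G6→J3→R8→L6→HQ: 5+9+3+20+14+7 = 58
HQ→G9→G6→L6→J3→R8→HQ: 5+9+11+9+20+18 = 72
HQ→G9→G6→L6→R8→J3→HQ: 5+9+11+14+20+2 = 61
HQ→G9→G6→R8→J3→L6→HQ: 5+9+19+20+9+7 = 69
HQ→G9→G6→R8→L6→J3→HQ: 5+9+19+14+9+2 = 58
HQ→G9→J3→G6→L6→R8→HQ: 5+7+3+11+14+18 = 58
HQ→G9→J3→G6→R8→L6→HQ: 5+7+3+19+14+7 = 55
HQ→G9→J3→L6→G6→R8→HQ: 5+7+9+11+19+18 = 69
HQ→G9→J3→L6→R8→G6→HQ: 5+7+9+14+19+4 = 58
HQ→G9→J3→R8→G6→L6→HQ: 5+7+20+19+11+7 = 69
HQ→G9→J3→R8→L6→G6→HQ: 5+7+20+14+11+4 = 61
HQ→G9→L6→G6→J3→R8→HQ: 5+3+11+3+20+18 = 60
HQ→G9→L6→G6→R8→J3→HQ: 5+3+11+19+20+2 = 60
… (46 more)
HQ→G9→L6→R8→G6→J3→HQ: 5+3+14+19+3+2 = 46  ← best
The minimum is 46.
One optimal route: HQ → G9 → L6 → R8 → G6 → J3 → HQ (or its reverse).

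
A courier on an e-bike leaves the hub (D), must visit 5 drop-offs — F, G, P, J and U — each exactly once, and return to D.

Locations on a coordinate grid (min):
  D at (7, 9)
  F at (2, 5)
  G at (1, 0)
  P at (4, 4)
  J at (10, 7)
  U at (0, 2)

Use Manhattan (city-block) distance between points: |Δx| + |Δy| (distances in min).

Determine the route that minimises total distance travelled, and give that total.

38 min — the shortest possible round trip.

D→F→G→P→J→U→D: 9+6+7+9+15+14 = 60
D→F→G→P→U→J→D: 9+6+7+6+15+5 = 48
D→F→G→J→P→U→D: 9+6+16+9+6+14 = 60
D→F→G→J→U→P→D: 9+6+16+15+6+8 = 60
D→F→G→U→P→J→D: 9+6+3+6+9+5 = 38
D→F→G→U→J→P→D: 9+6+3+15+9+8 = 50
D→F→P→G→J→U→D: 9+3+7+16+15+14 = 64
D→F→P→G→U→J→D: 9+3+7+3+15+5 = 42
D→F→P→J→G→U→D: 9+3+9+16+3+14 = 54
D→F→P→J→U→G→D: 9+3+9+15+3+15 = 54
D→F→P→U→G→J→D: 9+3+6+3+16+5 = 42
D→F→P→U→J→G→D: 9+3+6+15+16+15 = 64
D→F→J→G→P→U→D: 9+10+16+7+6+14 = 62
D→F→J→G→U→P→D: 9+10+16+3+6+8 = 52
… (46 more)
The minimum is 38.
One optimal route: D → F → G → U → P → J → D (or its reverse).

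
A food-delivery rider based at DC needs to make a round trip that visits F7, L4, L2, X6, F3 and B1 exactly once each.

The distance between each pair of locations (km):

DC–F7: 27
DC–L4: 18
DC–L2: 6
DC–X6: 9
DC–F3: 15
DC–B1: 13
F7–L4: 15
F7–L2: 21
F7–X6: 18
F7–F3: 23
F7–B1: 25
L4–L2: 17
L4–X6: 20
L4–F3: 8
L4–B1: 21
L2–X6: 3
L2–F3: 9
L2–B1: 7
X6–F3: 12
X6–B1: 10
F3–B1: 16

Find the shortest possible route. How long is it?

79 km — the shortest possible round trip.

With 6 stops there are 6!/2 = 360 distinct round trips (a route and its reverse cost the same).
DC-F7-L4-L2-X6-F3-B1-DC: 27+15+17+3+12+16+13 = 103
DC-F7-L4-L2-X6-B1-F3-DC: 27+15+17+3+10+16+15 = 103
DC-F7-L4-L2-F3-X6-B1-DC: 27+15+17+9+12+10+13 = 103
DC-F7-L4-L2-F3-B1-X6-DC: 27+15+17+9+16+10+9 = 103
DC-F7-L4-L2-B1-X6-F3-DC: 27+15+17+7+10+12+15 = 103
DC-F7-L4-L2-B1-F3-X6-DC: 27+15+17+7+16+12+9 = 103
DC-F7-L4-X6-L2-F3-B1-DC: 27+15+20+3+9+16+13 = 103
DC-F7-L4-X6-L2-B1-F3-DC: 27+15+20+3+7+16+15 = 103
… (352 more)
DC-L2-X6-F7-L4-F3-B1-DC: 6+3+18+15+8+16+13 = 79  ← best
The minimum is 79.
One optimal route: DC → L2 → X6 → F7 → L4 → F3 → B1 → DC (or its reverse).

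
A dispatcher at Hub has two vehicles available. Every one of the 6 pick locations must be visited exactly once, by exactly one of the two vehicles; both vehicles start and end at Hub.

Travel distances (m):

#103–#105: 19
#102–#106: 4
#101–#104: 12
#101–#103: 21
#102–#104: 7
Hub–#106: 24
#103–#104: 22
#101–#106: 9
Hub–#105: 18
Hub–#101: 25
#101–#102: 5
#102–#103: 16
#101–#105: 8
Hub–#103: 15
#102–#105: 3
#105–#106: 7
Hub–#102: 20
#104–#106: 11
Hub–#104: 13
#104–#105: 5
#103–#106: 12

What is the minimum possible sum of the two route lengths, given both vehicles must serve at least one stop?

There are 2^5 − 1 = 31 ways to divide the 6 stops into two non-empty groups. For each, the best each vehicle can do is its own shortest tour through its group:
  {#101} + {#102, #103, #104, #105, #106}: 50 + 52 = 102
  {#102} + {#101, #103, #104, #105, #106}: 40 + 62 = 102
  {#101, #102} + {#103, #104, #105, #106}: 50 + 52 = 102
  {#103} + {#101, #102, #104, #105, #106}: 30 + 59 = 89
  {#101, #103} + {#102, #104, #105, #106}: 61 + 49 = 110
  {#102, #103} + {#101, #104, #105, #106}: 51 + 59 = 110
  … (31 splits in total)
  {#104} + {#101, #102, #103, #105, #106}: 26 + 62 = 88  ← best
Best: vehicle 1 Hub → #104 → Hub = 26; vehicle 2 Hub → #103 → #106 → #101 → #102 → #105 → Hub = 62; combined 88.

Minimum combined distance: 88 m.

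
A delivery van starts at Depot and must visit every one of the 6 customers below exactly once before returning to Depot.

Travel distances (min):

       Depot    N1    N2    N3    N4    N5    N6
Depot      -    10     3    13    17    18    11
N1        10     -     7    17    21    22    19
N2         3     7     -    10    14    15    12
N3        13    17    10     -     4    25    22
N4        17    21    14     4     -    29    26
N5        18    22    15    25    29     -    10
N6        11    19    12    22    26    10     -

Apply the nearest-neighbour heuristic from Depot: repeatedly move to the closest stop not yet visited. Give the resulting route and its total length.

Nearest-neighbour total = 85 min; route Depot → N2 → N1 → N3 → N4 → N6 → N5 → Depot.

Depot → [N2:3 / N1:10 / N6:11 / N3:13 / N4:17 / N5:18] → N2 (3)
N2 → [N1:7 / N3:10 / N6:12 / N4:14 / N5:15] → N1 (7)
N1 → [N3:17 / N6:19 / N4:21 / N5:22] → N3 (17)
N3 → [N4:4 / N6:22 / N5:25] → N4 (4)
N4 → [N6:26 / N5:29] → N6 (26)
N6 → [N5:10] → N5 (10)
Return N5→Depot: 18.
Total = 3 + 7 + 17 + 4 + 26 + 10 + 18 = 85.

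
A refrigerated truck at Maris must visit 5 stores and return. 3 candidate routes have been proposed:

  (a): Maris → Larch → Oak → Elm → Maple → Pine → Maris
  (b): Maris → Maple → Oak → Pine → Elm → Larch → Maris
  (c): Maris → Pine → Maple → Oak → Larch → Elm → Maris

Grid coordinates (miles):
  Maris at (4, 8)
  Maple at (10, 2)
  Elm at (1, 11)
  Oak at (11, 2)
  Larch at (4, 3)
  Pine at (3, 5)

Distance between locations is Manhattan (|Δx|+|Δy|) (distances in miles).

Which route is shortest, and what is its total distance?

(a): 5 + 8 + 19 + 18 + 10 + 4 = 64
(b): 12 + 1 + 11 + 8 + 11 + 5 = 48
(c): 4 + 10 + 1 + 8 + 11 + 6 = 40

Shortest is (c), total 40 miles.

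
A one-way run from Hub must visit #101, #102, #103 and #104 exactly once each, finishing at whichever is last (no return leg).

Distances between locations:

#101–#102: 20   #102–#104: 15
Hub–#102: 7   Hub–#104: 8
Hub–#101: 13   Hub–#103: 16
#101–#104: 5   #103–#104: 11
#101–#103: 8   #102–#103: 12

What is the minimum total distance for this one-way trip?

Shortest open route: 32.

There are 4! = 24 possible orderings.
Hub→#101→#102→#103→#104: 13+20+12+11 = 56
Hub→#101→#102→#104→#103: 13+20+15+11 = 59
Hub→#101→#103→#102→#104: 13+8+12+15 = 48
Hub→#101→#103→#104→#102: 13+8+11+15 = 47
Hub→#101→#104→#102→#103: 13+5+15+12 = 45
Hub→#101→#104→#103→#102: 13+5+11+12 = 41
Hub→#102→#101→#103→#104: 7+20+8+11 = 46
Hub→#102→#101→#104→#103: 7+20+5+11 = 43
Hub→#102→#103→#101→#104: 7+12+8+5 = 32
Hub→#102→#103→#104→#101: 7+12+11+5 = 35
Hub→#102→#104→#101→#103: 7+15+5+8 = 35
Hub→#102→#104→#103→#101: 7+15+11+8 = 41
Hub→#103→#101→#102→#104: 16+8+20+15 = 59
Hub→#103→#101→#104→#102: 16+8+5+15 = 44
… (10 more)
The minimum is 32.
One shortest path: Hub → #102 → #103 → #101 → #104.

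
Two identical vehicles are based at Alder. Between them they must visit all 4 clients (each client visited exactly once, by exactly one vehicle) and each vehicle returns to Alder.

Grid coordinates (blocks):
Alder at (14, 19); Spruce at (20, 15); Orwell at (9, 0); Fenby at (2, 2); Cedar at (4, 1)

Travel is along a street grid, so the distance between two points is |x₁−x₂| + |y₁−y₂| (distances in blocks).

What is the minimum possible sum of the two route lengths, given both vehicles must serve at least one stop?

Check every non-empty split of the stops between the two vehicles; for each half take its own optimal tour:
  {Spruce} + {Orwell, Fenby, Cedar}: 20 + 62 = 82
  {Orwell} + {Spruce, Fenby, Cedar}: 48 + 72 = 120
  {Spruce, Orwell} + {Fenby, Cedar}: 60 + 60 = 120
  {Fenby} + {Spruce, Orwell, Cedar}: 58 + 70 = 128
  {Spruce, Fenby} + {Orwell, Cedar}: 70 + 58 = 128
  {Orwell, Fenby} + {Spruce, Cedar}: 62 + 68 = 130
  … (7 splits in total)
Best: vehicle 1 Alder → Spruce → Alder = 20; vehicle 2 Alder → Orwell → Cedar → Fenby → Alder = 62; combined 82.

82 blocks — the smallest possible combined total.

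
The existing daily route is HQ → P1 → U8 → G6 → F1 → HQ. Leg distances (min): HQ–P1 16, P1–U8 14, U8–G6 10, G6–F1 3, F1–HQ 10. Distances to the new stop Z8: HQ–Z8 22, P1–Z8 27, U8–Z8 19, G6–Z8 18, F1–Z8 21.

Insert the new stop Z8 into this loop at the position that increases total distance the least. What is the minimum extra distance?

Insertion cost between consecutive stops i–j is d(i,Z8) + d(Z8,j) − d(i,j):
  between HQ and P1: 22 + 27 − 16 = 33
  between P1 and U8: 27 + 19 − 14 = 32
  between U8 and G6: 19 + 18 − 10 = 27
  between G6 and F1: 18 + 21 − 3 = 36
  between F1 and HQ: 21 + 22 − 10 = 33
Cheapest insertion is between U8 and G6, adding 27.
New total = 53 + 27 = 80.

Minimum extra distance: 27 min, inserting Z8 between U8 and G6.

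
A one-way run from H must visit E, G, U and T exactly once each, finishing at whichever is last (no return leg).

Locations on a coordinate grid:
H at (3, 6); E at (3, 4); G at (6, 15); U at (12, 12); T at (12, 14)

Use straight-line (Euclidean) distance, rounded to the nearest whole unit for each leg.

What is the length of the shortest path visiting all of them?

There are 4! = 24 possible orderings.
H→E→G→U→T: 2+11+7+2 = 22
H→E→G→T→U: 2+11+6+2 = 21
H→E→U→G→T: 2+12+7+6 = 27
H→E→U→T→G: 2+12+2+6 = 22
H→E→T→G→U: 2+13+6+7 = 28
H→E→T→U→G: 2+13+2+7 = 24
H→G→E→U→T: 9+11+12+2 = 34
H→G→E→T→U: 9+11+13+2 = 35
H→G→U→E→T: 9+7+12+13 = 41
H→G→U→T→E: 9+7+2+13 = 31
H→G→T→E→U: 9+6+13+12 = 40
H→G→T→U→E: 9+6+2+12 = 29
H→U→E→G→T: 11+12+11+6 = 40
H→U→E→T→G: 11+12+13+6 = 42
… (10 more)
The minimum is 21.
One shortest path: H → E → G → T → U.

21 — the minimum one-way total.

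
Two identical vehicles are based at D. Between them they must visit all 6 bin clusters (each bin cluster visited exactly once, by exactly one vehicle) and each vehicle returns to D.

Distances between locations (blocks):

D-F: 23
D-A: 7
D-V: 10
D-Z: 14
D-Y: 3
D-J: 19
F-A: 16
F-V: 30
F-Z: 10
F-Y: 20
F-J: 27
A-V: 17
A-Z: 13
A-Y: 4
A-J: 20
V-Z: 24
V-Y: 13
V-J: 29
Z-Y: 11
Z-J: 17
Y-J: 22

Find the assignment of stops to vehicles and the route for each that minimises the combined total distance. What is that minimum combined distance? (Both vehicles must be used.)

There are 2^5 − 1 = 31 ways to divide the 6 stops into two non-empty groups. For each, the best each vehicle can do is its own shortest tour through its group:
  {F} + {A, V, Z, Y, J}: 46 + 76 = 122
  {A} + {F, V, Z, Y, J}: 14 + 89 = 103
  {F, A} + {V, Z, Y, J}: 46 + 70 = 116
  {V} + {F, A, Z, Y, J}: 20 + 69 = 89
  {F, V} + {A, Z, Y, J}: 63 + 56 = 119
  {A, V} + {F, Z, Y, J}: 34 + 69 = 103
  … (31 splits in total)
Best: vehicle 1 D → V → D = 20; vehicle 2 D → Y → A → F → Z → J → D = 69; combined 89.

89 blocks — the smallest possible combined total.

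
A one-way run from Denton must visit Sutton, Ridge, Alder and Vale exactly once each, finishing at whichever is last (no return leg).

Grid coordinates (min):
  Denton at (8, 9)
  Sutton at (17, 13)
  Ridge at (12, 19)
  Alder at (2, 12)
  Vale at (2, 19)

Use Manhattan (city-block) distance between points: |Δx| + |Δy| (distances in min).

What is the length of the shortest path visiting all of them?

Shortest open route: 37 min.

There are 4! = 24 possible orderings.
Denton → Sutton → Ridge → Alder → Vale: 13+11+17+7 = 48
Denton → Sutton → Ridge → Vale → Alder: 13+11+10+7 = 41
Denton → Sutton → Alder → Ridge → Vale: 13+16+17+10 = 56
Denton → Sutton → Alder → Vale → Ridge: 13+16+7+10 = 46
Denton → Sutton → Vale → Ridge → Alder: 13+21+10+17 = 61
Denton → Sutton → Vale → Alder → Ridge: 13+21+7+17 = 58
Denton → Ridge → Sutton → Alder → Vale: 14+11+16+7 = 48
Denton → Ridge → Sutton → Vale → Alder: 14+11+21+7 = 53
Denton → Ridge → Alder → Sutton → Vale: 14+17+16+21 = 68
Denton → Ridge → Alder → Vale → Sutton: 14+17+7+21 = 59
Denton → Ridge → Vale → Sutton → Alder: 14+10+21+16 = 61
Denton → Ridge → Vale → Alder → Sutton: 14+10+7+16 = 47
Denton → Alder → Sutton → Ridge → Vale: 9+16+11+10 = 46
Denton → Alder → Sutton → Vale → Ridge: 9+16+21+10 = 56
… (10 more)
Denton → Alder → Vale → Ridge → Sutton: 9+7+10+11 = 37  ← best
The minimum is 37.
One shortest path: Denton → Alder → Vale → Ridge → Sutton.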